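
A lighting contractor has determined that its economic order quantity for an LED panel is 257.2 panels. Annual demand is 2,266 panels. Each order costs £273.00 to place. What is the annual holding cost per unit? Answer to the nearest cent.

The basic EOQ model gives Q* = √(2DS/H); rearrange for the unknown.
From Q* = √(2DS/H): H = 2DS / Q*² = 2 × 2,266 × 273 / 257.2² = 18.7030.

H ≈ £18.70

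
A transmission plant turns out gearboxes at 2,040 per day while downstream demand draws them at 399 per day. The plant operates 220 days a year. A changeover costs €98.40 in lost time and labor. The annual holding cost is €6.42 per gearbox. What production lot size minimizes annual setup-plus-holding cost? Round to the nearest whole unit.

Annual demand D = 399 × 220 = 87,780.
Production build-up factor (1 − d/p) = 1 − 399/2,040 = 0.8044.
Q* = √(2DS / (H(1 − d/p))) = √(2 × 87,780 × 98.4 / (6.42 × 0.8044)).
= √(17,275,104 / 5.1643) ≈ 1828.958.

Q* ≈ 1,829 gearboxes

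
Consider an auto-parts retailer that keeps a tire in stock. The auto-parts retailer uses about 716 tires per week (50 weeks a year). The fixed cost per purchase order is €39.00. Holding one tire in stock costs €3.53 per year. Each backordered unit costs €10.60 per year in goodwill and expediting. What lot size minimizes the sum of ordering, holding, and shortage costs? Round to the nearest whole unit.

Annual demand D = 716 × 50 = 35,800.
With planned backorders, Q* = √(2DS/H) · √((H+B)/B).
√(2DS/H) = √(2 × 35,800 × 39 / 3.53) = 889.409.
√((H+B)/B) = √((3.53+10.6)/10.6) = 1.1546.
Q* ≈ 1026.880.

Q* ≈ 1,027 tires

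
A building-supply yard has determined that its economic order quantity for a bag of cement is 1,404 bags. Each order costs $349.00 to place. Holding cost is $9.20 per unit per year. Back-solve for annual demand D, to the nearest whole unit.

Invert the EOQ relation Q*² = 2DS/H.
From Q* = √(2DS/H): D = Q*²H / (2S) = 1,404² × 9.2 / (2 × 349) = 25981.644.

D ≈ 25,982 bags per year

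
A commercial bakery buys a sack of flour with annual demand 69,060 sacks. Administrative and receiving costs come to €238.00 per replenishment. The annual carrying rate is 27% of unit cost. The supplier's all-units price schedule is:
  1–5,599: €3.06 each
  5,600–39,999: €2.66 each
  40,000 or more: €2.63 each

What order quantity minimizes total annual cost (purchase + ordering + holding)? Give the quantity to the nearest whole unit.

Holding cost per unit per year at price C is H = 0.27·C.
For each price level, check whether its EOQ is feasible; otherwise the best quantity at that price is the breakpoint.
Tier 1 (€3.06): EOQ = 6307.7 exceeds tier's upper bound 5599, so this tier is dominated.
EOQ at €2.66 = 6765.4 (feasible in tier 2): TC = 69,060×€2.66 + (69,060/6765.4)×238 + (6765.4/2)×0.27×€2.66 = €188,558.52.
EOQ at €2.63 = 6803.9 < 40000, so use break Q=40000: TC = 69,060×€2.63 + (69,060/40000.0)×238 + (40000.0/2)×0.27×€2.63 = €196,240.71.
Lowest total cost is €188,558.52 at Q = 6765.4.

Q* ≈ 6,765 sacks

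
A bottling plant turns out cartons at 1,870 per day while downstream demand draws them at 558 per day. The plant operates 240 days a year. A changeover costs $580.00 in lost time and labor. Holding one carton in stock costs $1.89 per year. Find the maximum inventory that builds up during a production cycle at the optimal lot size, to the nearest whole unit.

I_max ≈ 7,594 cartons

Annual demand D = 558 × 240 = 133,920.
Production build-up factor (1 − d/p) = 1 − 558/1,870 = 0.7016.
Q* = √(2DS / (H(1 − d/p))) = √(2 × 133,920 × 580 / (1.89 × 0.7016)).
= √(155,347,200 / 1.326) ≈ 10823.674.
Maximum inventory = Q*(1 − d/p) = 10823.674 × 0.7016 ≈ 7593.936.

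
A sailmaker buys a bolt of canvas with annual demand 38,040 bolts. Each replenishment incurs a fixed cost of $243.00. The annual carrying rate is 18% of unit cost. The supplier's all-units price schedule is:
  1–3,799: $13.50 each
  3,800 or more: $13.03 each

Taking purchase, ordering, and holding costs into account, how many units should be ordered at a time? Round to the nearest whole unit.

Holding cost per unit per year at price C is H = 0.18·C.
Evaluate total cost at each tier's feasible EOQ or, if the EOQ is below the tier, at the tier's minimum quantity.
EOQ at $13.50 = 2758.3 (feasible in tier 1): TC = 38,040×$13.50 + (38,040/2758.3)×243 + (2758.3/2)×0.18×$13.50 = $520,242.57.
EOQ at $13.03 = 2807.6 < 3800, so use break Q=3800: TC = 38,040×$13.03 + (38,040/3800.0)×243 + (3800.0/2)×0.18×$13.03 = $502,550.02.
Lowest total cost is $502,550.02 at Q = 3800.0.

Q* ≈ 3,800 bolts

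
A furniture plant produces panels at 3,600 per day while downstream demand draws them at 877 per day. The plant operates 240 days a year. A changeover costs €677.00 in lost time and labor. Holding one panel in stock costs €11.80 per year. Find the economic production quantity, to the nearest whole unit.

Q* ≈ 5,651 panels

Annual demand D = 877 × 240 = 210,480.
Production build-up factor (1 − d/p) = 1 − 877/3,600 = 0.7564.
Q* = √(2DS / (H(1 − d/p))) = √(2 × 210,480 × 677 / (11.8 × 0.7564)).
= √(284,989,920 / 8.9254) ≈ 5650.686.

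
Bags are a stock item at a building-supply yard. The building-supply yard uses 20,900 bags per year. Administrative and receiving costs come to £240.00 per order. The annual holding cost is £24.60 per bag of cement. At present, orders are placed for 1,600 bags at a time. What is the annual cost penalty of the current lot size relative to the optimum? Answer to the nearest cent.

EOQ = √(2DS/H) = √(2 × 20,900 × 240 / 24.6) ≈ 638.60.
Cost at Q* = (D/Q*)S + (Q*/2)H = √(2DSH) ≈ £15,709.46.
Cost at Q = 1,600: (20,900/1,600)×240 + (1,600/2)×24.6 = £3,135.00 + £19,680.00 = £22,815.00.
Excess = £22,815.00 − £15,709.46 = £7,105.54.

Extra cost ≈ £7,105.54 per year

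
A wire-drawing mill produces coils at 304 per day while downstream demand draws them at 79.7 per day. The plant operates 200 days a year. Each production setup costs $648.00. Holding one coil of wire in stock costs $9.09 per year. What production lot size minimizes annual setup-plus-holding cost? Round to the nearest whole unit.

Q* ≈ 1,755 coils

Annual demand D = 79.7 × 200 = 15,940.
Production build-up factor (1 − d/p) = 1 − 79.7/304 = 0.7378.
Q* = √(2DS / (H(1 − d/p))) = √(2 × 15,940 × 648 / (9.09 × 0.7378)).
= √(20,658,240 / 6.7069) ≈ 1755.039.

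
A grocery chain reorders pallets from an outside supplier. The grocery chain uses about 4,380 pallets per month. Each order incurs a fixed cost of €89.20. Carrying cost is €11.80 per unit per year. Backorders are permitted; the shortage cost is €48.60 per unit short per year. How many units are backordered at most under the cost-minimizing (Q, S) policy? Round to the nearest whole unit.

Annual demand D = 4,380 × 12 = 52,560.
With planned backorders, Q* = √(2DS/H) · √((H+B)/B).
√(2DS/H) = √(2 × 52,560 × 89.2 / 11.8) = 891.424.
√((H+B)/B) = √((11.8+48.6)/48.6) = 1.1148.
Q* ≈ 993.767.
S* = Q* · H/(H+B) = 993.767 × 11.8/60.4 ≈ 194.146.

S* ≈ 194 pallets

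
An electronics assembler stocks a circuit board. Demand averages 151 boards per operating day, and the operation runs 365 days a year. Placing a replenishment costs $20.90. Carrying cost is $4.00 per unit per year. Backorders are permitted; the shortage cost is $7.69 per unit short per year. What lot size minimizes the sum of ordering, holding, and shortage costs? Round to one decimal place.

Q* ≈ 935.7 boards

Annual demand D = 151 × 365 = 55,115.
With planned backorders, Q* = √(2DS/H) · √((H+B)/B).
√(2DS/H) = √(2 × 55,115 × 20.9 / 4) = 758.915.
√((H+B)/B) = √((4+7.69)/7.69) = 1.2329.
Q* ≈ 935.701.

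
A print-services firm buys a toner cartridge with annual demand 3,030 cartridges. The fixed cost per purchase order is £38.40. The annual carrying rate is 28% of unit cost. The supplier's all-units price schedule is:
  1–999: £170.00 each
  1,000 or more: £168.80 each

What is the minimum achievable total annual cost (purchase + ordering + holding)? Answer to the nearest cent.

Holding cost per unit per year at price C is H = 0.28·C.
For each price level, check whether its EOQ is feasible; otherwise the best quantity at that price is the breakpoint.
EOQ at £170.00 = 69.9 (feasible in tier 1): TC = 3,030×£170.00 + (3,030/69.9)×38.4 + (69.9/2)×0.28×£170.00 = £518,428.17.
EOQ at £168.80 = 70.2 < 1000, so use break Q=1000: TC = 3,030×£168.80 + (3,030/1000.0)×38.4 + (1000.0/2)×0.28×£168.80 = £535,212.35.
Lowest total cost among the candidates is at Q = 69.9.

TC* ≈ £518,428.17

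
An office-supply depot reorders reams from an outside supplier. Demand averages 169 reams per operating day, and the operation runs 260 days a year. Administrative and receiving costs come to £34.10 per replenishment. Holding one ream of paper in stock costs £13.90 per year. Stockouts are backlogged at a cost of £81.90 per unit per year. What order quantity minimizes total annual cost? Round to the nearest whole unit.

Q* ≈ 502 reams

Annual demand D = 169 × 260 = 43,940.
With planned backorders, Q* = √(2DS/H) · √((H+B)/B).
√(2DS/H) = √(2 × 43,940 × 34.1 / 13.9) = 464.317.
√((H+B)/B) = √((13.9+81.9)/81.9) = 1.0815.
Q* ≈ 502.176.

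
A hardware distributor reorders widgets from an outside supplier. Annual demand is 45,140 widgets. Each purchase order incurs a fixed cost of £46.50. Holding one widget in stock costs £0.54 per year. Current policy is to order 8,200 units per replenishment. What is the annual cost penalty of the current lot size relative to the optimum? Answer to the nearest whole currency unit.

Extra cost ≈ £964 per year

EOQ = √(2DS/H) = √(2 × 45,140 × 46.5 / 0.54) ≈ 2788.21.
Cost at Q* = (D/Q*)S + (Q*/2)H = √(2DSH) ≈ £1,505.63.
Cost at Q = 8,200: (45,140/8,200)×46.5 + (8,200/2)×0.54 = £255.98 + £2,214.00 = £2,469.98.
Excess = £2,469.98 − £1,505.63 = £964.34.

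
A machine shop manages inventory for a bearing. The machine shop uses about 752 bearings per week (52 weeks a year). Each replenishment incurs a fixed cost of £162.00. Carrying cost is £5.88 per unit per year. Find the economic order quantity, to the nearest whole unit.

Annual demand D = 752 × 52 = 39,104.
EOQ = √(2DS / H) = √(2 × 39,104 × 162 / 5.88).
= √(12,669,696 / 5.88) = √2,154,710.2041 ≈ 1467.893.

Q* ≈ 1,468 bearings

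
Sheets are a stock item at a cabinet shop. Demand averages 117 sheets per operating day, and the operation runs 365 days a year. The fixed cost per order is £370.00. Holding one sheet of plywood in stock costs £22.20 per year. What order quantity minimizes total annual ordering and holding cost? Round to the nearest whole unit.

Annual demand D = 117 × 365 = 42,705.
EOQ = √(2DS / H) = √(2 × 42,705 × 370 / 22.2).
= √(31,601,700 / 22.2) = √1,423,500 ≈ 1193.105.

Q* ≈ 1,193 sheets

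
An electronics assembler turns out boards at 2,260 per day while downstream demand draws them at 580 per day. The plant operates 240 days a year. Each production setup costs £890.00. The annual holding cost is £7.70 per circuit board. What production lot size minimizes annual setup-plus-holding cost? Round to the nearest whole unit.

Annual demand D = 580 × 240 = 139,200.
Production build-up factor (1 − d/p) = 1 − 580/2,260 = 0.7434.
Q* = √(2DS / (H(1 − d/p))) = √(2 × 139,200 × 890 / (7.7 × 0.7434)).
= √(247,776,000 / 5.7239) ≈ 6579.363.

Q* ≈ 6,579 boards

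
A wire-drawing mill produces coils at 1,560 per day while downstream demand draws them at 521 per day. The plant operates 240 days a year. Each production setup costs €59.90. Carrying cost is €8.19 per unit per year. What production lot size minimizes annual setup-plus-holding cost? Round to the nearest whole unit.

Q* ≈ 1,657 coils

Annual demand D = 521 × 240 = 125,040.
Production build-up factor (1 − d/p) = 1 − 521/1,560 = 0.6660.
Q* = √(2DS / (H(1 − d/p))) = √(2 × 125,040 × 59.9 / (8.19 × 0.6660)).
= √(14,979,792 / 5.4548) ≈ 1657.164.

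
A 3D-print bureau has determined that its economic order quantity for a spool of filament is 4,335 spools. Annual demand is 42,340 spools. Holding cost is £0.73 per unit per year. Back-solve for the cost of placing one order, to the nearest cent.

Squaring Q* = √(2DS/H) gives Q*² = 2DS/H.
From Q* = √(2DS/H): S = Q*²H / (2D) = 4,335² × 0.73 / (2 × 42,340) = 162.0019.

S ≈ £162.00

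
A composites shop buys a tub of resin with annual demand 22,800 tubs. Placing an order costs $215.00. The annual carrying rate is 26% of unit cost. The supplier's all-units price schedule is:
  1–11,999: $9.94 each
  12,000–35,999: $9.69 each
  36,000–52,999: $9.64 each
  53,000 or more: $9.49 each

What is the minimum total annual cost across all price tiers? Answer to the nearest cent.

Holding cost per unit per year at price C is H = 0.26·C.
Evaluate total cost at each tier's feasible EOQ or, if the EOQ is below the tier, at the tier's minimum quantity.
EOQ at $9.94 = 1947.7 (feasible in tier 1): TC = 22,800×$9.94 + (22,800/1947.7)×215 + (1947.7/2)×0.26×$9.94 = $231,665.63.
EOQ at $9.69 = 1972.7 < 12000, so use break Q=12000: TC = 22,800×$9.69 + (22,800/12000.0)×215 + (12000.0/2)×0.26×$9.69 = $236,456.90.
EOQ at $9.64 = 1977.8 < 36000, so use break Q=36000: TC = 22,800×$9.64 + (22,800/36000.0)×215 + (36000.0/2)×0.26×$9.64 = $265,043.37.
EOQ at $9.49 = 1993.3 < 53000, so use break Q=53000: TC = 22,800×$9.49 + (22,800/53000.0)×215 + (53000.0/2)×0.26×$9.49 = $281,850.59.
Lowest total cost among the candidates is at Q = 1947.7.

TC* ≈ $231,665.63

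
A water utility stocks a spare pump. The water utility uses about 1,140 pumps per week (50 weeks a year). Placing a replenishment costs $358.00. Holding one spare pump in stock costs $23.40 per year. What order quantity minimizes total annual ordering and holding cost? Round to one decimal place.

Annual demand D = 1,140 × 50 = 57,000.
EOQ = √(2DS / H) = √(2 × 57,000 × 358 / 23.4).
= √(40,812,000 / 23.4) = √1,744,102.5641 ≈ 1320.645.

Q* ≈ 1,320.6 pumps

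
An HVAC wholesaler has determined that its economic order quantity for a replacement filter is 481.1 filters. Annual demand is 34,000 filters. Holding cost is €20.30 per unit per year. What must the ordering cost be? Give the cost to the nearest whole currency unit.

Invert the EOQ relation Q*² = 2DS/H.
From Q* = √(2DS/H): S = Q*²H / (2D) = 481.1² × 20.3 / (2 × 34,000) = 69.0968.

S ≈ €69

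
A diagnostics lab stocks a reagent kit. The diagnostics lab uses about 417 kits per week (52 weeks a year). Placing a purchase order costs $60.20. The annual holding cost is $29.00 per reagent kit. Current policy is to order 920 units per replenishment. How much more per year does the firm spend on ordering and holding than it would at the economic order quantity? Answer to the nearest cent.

Extra cost ≈ $6,057.63 per year

Annual demand D = 417 × 52 = 21,684.
EOQ = √(2DS/H) = √(2 × 21,684 × 60.2 / 29) ≈ 300.04.
Cost at Q* = (D/Q*)S + (Q*/2)H = √(2DSH) ≈ $8,701.26.
Cost at Q = 920: (21,684/920)×60.2 + (920/2)×29 = $1,418.89 + $13,340.00 = $14,758.89.
Excess = $14,758.89 − $8,701.26 = $6,057.63.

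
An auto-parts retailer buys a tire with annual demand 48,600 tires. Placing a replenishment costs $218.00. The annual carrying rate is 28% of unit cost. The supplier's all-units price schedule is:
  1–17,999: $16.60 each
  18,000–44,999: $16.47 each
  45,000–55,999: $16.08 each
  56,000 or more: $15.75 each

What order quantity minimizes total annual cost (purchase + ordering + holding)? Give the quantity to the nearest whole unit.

Holding cost per unit per year at price C is H = 0.28·C.
Evaluate total cost at each tier's feasible EOQ or, if the EOQ is below the tier, at the tier's minimum quantity.
EOQ at $16.60 = 2135.1 (feasible in tier 1): TC = 48,600×$16.60 + (48,600/2135.1)×218 + (2135.1/2)×0.28×$16.60 = $816,684.18.
EOQ at $16.47 = 2143.6 < 18000, so use break Q=18000: TC = 48,600×$16.47 + (48,600/18000.0)×218 + (18000.0/2)×0.28×$16.47 = $842,535.00.
EOQ at $16.08 = 2169.4 < 45000, so use break Q=45000: TC = 48,600×$16.08 + (48,600/45000.0)×218 + (45000.0/2)×0.28×$16.08 = $883,027.44.
EOQ at $15.75 = 2192.0 < 56000, so use break Q=56000: TC = 48,600×$15.75 + (48,600/56000.0)×218 + (56000.0/2)×0.28×$15.75 = $889,119.19.
Lowest total cost is $816,684.18 at Q = 2135.1.

Q* ≈ 2,135 tires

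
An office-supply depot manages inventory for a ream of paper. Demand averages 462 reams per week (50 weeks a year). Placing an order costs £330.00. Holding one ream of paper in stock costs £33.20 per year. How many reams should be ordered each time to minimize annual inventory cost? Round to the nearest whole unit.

Annual demand D = 462 × 50 = 23,100.
EOQ = √(2DS / H) = √(2 × 23,100 × 330 / 33.2).
= √(15,246,000 / 33.2) = √459,216.8675 ≈ 677.655.

Q* ≈ 678 reams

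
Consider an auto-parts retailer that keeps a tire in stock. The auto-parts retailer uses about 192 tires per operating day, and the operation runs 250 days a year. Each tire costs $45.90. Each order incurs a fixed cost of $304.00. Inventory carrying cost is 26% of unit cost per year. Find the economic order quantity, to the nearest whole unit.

Annual demand D = 192 × 250 = 48,000.
Holding cost H = 0.26 × $45.90 = $11.9340 per unit per year.
EOQ = √(2DS / H) = √(2 × 48,000 × 304 / 11.934).
= √(29,184,000 / 11.934) = √2,445,449.9749 ≈ 1563.793.

Q* ≈ 1,564 tires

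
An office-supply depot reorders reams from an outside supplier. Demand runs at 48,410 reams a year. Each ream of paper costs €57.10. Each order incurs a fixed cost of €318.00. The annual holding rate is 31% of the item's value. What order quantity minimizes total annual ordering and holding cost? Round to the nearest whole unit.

Q* ≈ 1,319 reams

Holding cost H = 0.31 × €57.10 = €17.7010 per unit per year.
EOQ = √(2DS / H) = √(2 × 48,410 × 318 / 17.701).
= √(30,788,760 / 17.701) = √1,739,379.6961 ≈ 1318.855.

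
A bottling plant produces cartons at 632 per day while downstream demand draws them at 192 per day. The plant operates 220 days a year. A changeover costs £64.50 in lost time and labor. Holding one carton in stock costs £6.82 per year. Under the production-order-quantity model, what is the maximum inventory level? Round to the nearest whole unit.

Annual demand D = 192 × 220 = 42,240.
Production build-up factor (1 − d/p) = 1 − 192/632 = 0.6962.
Q* = √(2DS / (H(1 − d/p))) = √(2 × 42,240 × 64.5 / (6.82 × 0.6962)).
= √(5,448,960 / 4.7481) ≈ 1071.265.
Maximum inventory = Q*(1 − d/p) = 1071.265 × 0.6962 ≈ 745.817.

I_max ≈ 746 cartons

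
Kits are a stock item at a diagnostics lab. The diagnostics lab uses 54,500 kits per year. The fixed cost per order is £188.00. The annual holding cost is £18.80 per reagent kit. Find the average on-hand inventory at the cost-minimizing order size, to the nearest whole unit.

The optimal lot size = √(2DS/H) = √(2 × 54,500 × 188 / 18.8) ≈ 1044.03.
Average inventory = Q*/2 ≈ 1044.03 / 2 = 522.015.

Average inventory ≈ 522 kits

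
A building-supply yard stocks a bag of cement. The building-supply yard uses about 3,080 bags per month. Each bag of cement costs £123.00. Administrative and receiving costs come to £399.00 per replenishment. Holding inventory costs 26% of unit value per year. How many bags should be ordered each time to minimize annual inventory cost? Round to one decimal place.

Annual demand D = 3,080 × 12 = 36,960.
Holding cost H = 0.26 × £123.00 = £31.9800 per unit per year.
EOQ = √(2DS / H) = √(2 × 36,960 × 399 / 31.98).
= √(29,494,080 / 31.98) = √922,266.4165 ≈ 960.347.

Q* ≈ 960.3 bags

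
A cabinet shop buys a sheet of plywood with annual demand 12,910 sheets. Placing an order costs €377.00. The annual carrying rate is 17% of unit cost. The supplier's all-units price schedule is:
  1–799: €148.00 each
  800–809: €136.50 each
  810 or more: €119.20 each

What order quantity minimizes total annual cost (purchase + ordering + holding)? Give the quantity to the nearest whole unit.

Holding cost per unit per year at price C is H = 0.17·C.
Candidates are each tier's EOQ (if it falls in that tier) and each price-break quantity.
EOQ at €148.00 = 622.0 (feasible in tier 1): TC = 12,910×€148.00 + (12,910/622.0)×377 + (622.0/2)×0.17×€148.00 = €1,926,329.63.
EOQ at €136.50 = 647.7 < 800, so use break Q=800: TC = 12,910×€136.50 + (12,910/800.0)×377 + (800.0/2)×0.17×€136.50 = €1,777,580.84.
EOQ at €119.20 = 693.1 < 810, so use break Q=810: TC = 12,910×€119.20 + (12,910/810.0)×377 + (810.0/2)×0.17×€119.20 = €1,553,087.65.
Lowest total cost is €1,553,087.65 at Q = 810.0.

Q* ≈ 810 sheets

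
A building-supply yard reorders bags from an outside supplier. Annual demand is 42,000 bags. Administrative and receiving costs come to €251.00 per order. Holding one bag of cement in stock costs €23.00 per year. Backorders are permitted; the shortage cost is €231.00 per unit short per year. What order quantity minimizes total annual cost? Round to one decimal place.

With planned backorders, Q* = √(2DS/H) · √((H+B)/B).
√(2DS/H) = √(2 × 42,000 × 251 / 23) = 957.442.
√((H+B)/B) = √((23+231)/231) = 1.0486.
Q* ≈ 1003.976.

Q* ≈ 1,004.0 bags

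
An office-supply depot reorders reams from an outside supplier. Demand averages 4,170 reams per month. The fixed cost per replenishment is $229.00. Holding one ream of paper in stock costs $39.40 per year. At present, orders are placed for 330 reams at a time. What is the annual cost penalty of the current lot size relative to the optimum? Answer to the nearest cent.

Annual demand D = 4,170 × 12 = 50,040.
EOQ = √(2DS/H) = √(2 × 50,040 × 229 / 39.4) ≈ 762.68.
Cost at Q* = (D/Q*)S + (Q*/2)H = √(2DSH) ≈ $30,049.66.
Cost at Q = 330: (50,040/330)×229 + (330/2)×39.4 = $34,724.73 + $6,501.00 = $41,225.73.
Excess = $41,225.73 − $30,049.66 = $11,176.07.

Extra cost ≈ $11,176.07 per year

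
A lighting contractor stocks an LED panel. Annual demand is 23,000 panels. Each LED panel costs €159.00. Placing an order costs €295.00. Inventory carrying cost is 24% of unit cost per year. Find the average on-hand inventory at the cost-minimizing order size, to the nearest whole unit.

Holding cost H = 0.24 × €159.00 = €38.1600 per unit per year.
EOQ = √(2DS/H) = √(2 × 23,000 × 295 / 38.16) ≈ 596.33.
Average inventory = Q*/2 ≈ 596.33 / 2 = 298.164.

Average inventory ≈ 298 panels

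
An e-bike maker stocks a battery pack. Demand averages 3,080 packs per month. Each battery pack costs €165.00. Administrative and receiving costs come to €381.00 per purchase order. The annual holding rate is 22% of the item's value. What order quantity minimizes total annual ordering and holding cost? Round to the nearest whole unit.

Annual demand D = 3,080 × 12 = 36,960.
Holding cost H = 0.22 × €165.00 = €36.3000 per unit per year.
EOQ = √(2DS / H) = √(2 × 36,960 × 381 / 36.3).
= √(28,163,520 / 36.3) = √775,854.5455 ≈ 880.826.

Q* ≈ 881 packs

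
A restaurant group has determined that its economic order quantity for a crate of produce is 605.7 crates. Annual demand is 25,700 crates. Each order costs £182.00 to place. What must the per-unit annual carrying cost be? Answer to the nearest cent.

H ≈ £25.50

The basic EOQ model gives Q* = √(2DS/H); rearrange for the unknown.
From Q* = √(2DS/H): H = 2DS / Q*² = 2 × 25,700 × 182 / 605.7² = 25.4988.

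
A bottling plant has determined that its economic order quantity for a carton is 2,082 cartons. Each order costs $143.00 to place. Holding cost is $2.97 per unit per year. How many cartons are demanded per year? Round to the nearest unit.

D ≈ 45,014 cartons per year

The basic EOQ model gives Q* = √(2DS/H); rearrange for the unknown.
From Q* = √(2DS/H): D = Q*²H / (2S) = 2,082² × 2.97 / (2 × 143) = 45014.442.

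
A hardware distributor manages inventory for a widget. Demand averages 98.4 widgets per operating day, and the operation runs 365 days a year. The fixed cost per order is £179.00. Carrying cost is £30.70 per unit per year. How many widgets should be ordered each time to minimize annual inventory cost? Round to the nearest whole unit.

Q* ≈ 647 widgets

Annual demand D = 98.4 × 365 = 35,916.
EOQ = √(2DS / H) = √(2 × 35,916 × 179 / 30.7).
= √(12,857,928 / 30.7) = √418,825.0163 ≈ 647.167.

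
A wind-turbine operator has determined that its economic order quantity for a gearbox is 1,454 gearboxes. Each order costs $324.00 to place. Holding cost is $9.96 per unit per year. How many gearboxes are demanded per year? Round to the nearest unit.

Squaring Q* = √(2DS/H) gives Q*² = 2DS/H.
From Q* = √(2DS/H): D = Q*²H / (2S) = 1,454² × 9.96 / (2 × 324) = 32494.746.

D ≈ 32,495 gearboxes per year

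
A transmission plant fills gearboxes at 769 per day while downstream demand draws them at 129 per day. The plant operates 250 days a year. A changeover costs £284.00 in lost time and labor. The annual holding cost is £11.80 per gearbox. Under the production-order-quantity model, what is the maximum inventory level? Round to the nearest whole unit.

Annual demand D = 129 × 250 = 32,250.
Production build-up factor (1 − d/p) = 1 − 129/769 = 0.8322.
Q* = √(2DS / (H(1 − d/p))) = √(2 × 32,250 × 284 / (11.8 × 0.8322)).
= √(18,318,000 / 9.8205) ≈ 1365.750.
Maximum inventory = Q*(1 − d/p) = 1365.750 × 0.8322 ≈ 1136.645.

I_max ≈ 1,137 gearboxes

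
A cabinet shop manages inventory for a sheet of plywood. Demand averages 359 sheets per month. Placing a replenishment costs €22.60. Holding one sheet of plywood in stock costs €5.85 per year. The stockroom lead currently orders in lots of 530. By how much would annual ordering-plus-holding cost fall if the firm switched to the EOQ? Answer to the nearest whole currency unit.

Extra cost ≈ €667 per year

Annual demand D = 359 × 12 = 4,308.
EOQ = √(2DS/H) = √(2 × 4,308 × 22.6 / 5.85) ≈ 182.44.
Cost at Q* = (D/Q*)S + (Q*/2)H = √(2DSH) ≈ €1,067.30.
Cost at Q = 530: (4,308/530)×22.6 + (530/2)×5.85 = €183.70 + €1,550.25 = €1,733.95.
Excess = €1,733.95 − €1,067.30 = €666.65.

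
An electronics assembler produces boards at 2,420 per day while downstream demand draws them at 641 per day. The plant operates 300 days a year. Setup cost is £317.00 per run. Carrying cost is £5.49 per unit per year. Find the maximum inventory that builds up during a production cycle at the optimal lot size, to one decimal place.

I_max ≈ 4,040.4 boards

Annual demand D = 641 × 300 = 192,300.
Production build-up factor (1 − d/p) = 1 − 641/2,420 = 0.7351.
Q* = √(2DS / (H(1 − d/p))) = √(2 × 192,300 × 317 / (5.49 × 0.7351)).
= √(121,918,200 / 4.0358) ≈ 5496.267.
Maximum inventory = Q*(1 − d/p) = 5496.267 × 0.7351 ≈ 4040.437.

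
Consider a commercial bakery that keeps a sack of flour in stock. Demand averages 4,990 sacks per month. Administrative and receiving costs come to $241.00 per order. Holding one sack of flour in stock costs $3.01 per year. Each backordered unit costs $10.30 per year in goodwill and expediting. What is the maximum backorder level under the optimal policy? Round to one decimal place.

Annual demand D = 4,990 × 12 = 59,880.
With planned backorders, Q* = √(2DS/H) · √((H+B)/B).
√(2DS/H) = √(2 × 59,880 × 241 / 3.01) = 3096.572.
√((H+B)/B) = √((3.01+10.3)/10.3) = 1.1368.
Q* ≈ 3520.072.
S* = Q* · H/(H+B) = 3520.072 × 3.01/13.31 ≈ 796.049.

S* ≈ 796.0 sacks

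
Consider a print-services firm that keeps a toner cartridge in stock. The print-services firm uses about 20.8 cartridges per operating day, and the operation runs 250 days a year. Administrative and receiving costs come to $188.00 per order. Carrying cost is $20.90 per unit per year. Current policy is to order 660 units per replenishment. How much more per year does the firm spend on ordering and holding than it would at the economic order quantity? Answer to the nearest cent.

Extra cost ≈ $1,985.74 per year

Annual demand D = 20.8 × 250 = 5,200.
EOQ = √(2DS/H) = √(2 × 5,200 × 188 / 20.9) ≈ 305.86.
Cost at Q* = (D/Q*)S + (Q*/2)H = √(2DSH) ≈ $6,392.47.
Cost at Q = 660: (5,200/660)×188 + (660/2)×20.9 = $1,481.21 + $6,897.00 = $8,378.21.
Excess = $8,378.21 − $6,392.47 = $1,985.74.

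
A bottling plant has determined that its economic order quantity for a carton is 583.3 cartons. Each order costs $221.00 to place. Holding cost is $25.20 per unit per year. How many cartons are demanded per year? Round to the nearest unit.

Invert the EOQ relation Q*² = 2DS/H.
From Q* = √(2DS/H): D = Q*²H / (2S) = 583.3² × 25.2 / (2 × 221) = 19398.235.

D ≈ 19,398 cartons per year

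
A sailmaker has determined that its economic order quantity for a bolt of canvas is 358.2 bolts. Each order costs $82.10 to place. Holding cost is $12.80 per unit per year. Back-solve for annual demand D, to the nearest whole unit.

The basic EOQ model gives Q* = √(2DS/H); rearrange for the unknown.
From Q* = √(2DS/H): D = Q*²H / (2S) = 358.2² × 12.8 / (2 × 82.1) = 10002.026.

D ≈ 10,002 bolts per year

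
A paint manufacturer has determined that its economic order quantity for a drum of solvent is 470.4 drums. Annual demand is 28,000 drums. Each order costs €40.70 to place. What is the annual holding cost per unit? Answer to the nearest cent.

H ≈ €10.30

Invert the EOQ relation Q*² = 2DS/H.
From Q* = √(2DS/H): H = 2DS / Q*² = 2 × 28,000 × 40.7 / 470.4² = 10.3003.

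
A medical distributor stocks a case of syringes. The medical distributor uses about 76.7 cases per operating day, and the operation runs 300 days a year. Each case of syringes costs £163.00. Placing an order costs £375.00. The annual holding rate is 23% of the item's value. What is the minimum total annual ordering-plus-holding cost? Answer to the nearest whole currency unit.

TC* ≈ £25,436

Annual demand D = 76.7 × 300 = 23,010.
Holding cost H = 0.23 × £163.00 = £37.4900 per unit per year.
EOQ = √(2DS/H) = √(2 × 23,010 × 375 / 37.49) ≈ 678.47.
At Q*, ordering cost (D/Q*)S equals holding cost (Q*/2)H, each = √(DSH/2).
Minimum total = √(2DSH) = √(2 × 23,010 × 375 × 37.49) ≈ 25435.874.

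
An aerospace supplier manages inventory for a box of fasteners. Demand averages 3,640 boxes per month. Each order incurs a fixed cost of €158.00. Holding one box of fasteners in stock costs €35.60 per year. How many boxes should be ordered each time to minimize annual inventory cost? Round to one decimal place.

Q* ≈ 622.7 boxes

Annual demand D = 3,640 × 12 = 43,680.
EOQ = √(2DS / H) = √(2 × 43,680 × 158 / 35.6).
= √(13,802,880 / 35.6) = √387,721.3483 ≈ 622.673.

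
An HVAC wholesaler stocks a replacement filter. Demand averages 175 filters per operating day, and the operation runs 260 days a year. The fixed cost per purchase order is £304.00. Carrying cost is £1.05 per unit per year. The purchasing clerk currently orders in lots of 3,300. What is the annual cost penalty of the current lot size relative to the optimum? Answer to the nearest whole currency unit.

Extra cost ≈ £534 per year

Annual demand D = 175 × 260 = 45,500.
EOQ = √(2DS/H) = √(2 × 45,500 × 304 / 1.05) ≈ 5132.90.
Cost at Q* = (D/Q*)S + (Q*/2)H = √(2DSH) ≈ £5,389.55.
Cost at Q = 3,300: (45,500/3,300)×304 + (3,300/2)×1.05 = £4,191.52 + £1,732.50 = £5,924.02.
Excess = £5,924.02 − £5,389.55 = £534.47.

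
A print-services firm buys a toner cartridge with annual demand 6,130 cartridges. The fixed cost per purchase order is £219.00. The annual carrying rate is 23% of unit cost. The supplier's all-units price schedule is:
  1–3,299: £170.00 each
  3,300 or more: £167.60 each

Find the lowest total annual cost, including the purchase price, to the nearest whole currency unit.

TC* ≈ £1,052,346

Holding cost per unit per year at price C is H = 0.23·C.
Candidates are each tier's EOQ (if it falls in that tier) and each price-break quantity.
EOQ at £170.00 = 262.0 (feasible in tier 1): TC = 6,130×£170.00 + (6,130/262.0)×219 + (262.0/2)×0.23×£170.00 = £1,052,346.03.
EOQ at £167.60 = 263.9 < 3300, so use break Q=3300: TC = 6,130×£167.60 + (6,130/3300.0)×219 + (3300.0/2)×0.23×£167.60 = £1,091,399.01.
Lowest total cost among the candidates is at Q = 262.0.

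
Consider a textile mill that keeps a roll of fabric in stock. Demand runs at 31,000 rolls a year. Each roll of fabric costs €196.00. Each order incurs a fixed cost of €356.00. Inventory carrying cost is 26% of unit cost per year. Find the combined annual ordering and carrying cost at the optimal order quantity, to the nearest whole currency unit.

Holding cost H = 0.26 × €196.00 = €50.9600 per unit per year.
Q* = √(2DS/H) = √(2 × 31,000 × 356 / 50.96) ≈ 658.12.
At Q*, ordering cost (D/Q*)S equals holding cost (Q*/2)H, each = √(DSH/2).
Minimum total = √(2DSH) = √(2 × 31,000 × 356 × 50.96) ≈ 33537.876.

TC* ≈ €33,538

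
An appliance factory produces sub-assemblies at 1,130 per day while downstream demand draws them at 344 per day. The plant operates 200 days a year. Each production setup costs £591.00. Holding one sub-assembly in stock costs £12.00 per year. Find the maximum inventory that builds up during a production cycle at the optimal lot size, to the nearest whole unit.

I_max ≈ 2,171 sub-assemblies

Annual demand D = 344 × 200 = 68,800.
Production build-up factor (1 − d/p) = 1 − 344/1,130 = 0.6956.
Q* = √(2DS / (H(1 − d/p))) = √(2 × 68,800 × 591 / (12 × 0.6956)).
= √(81,321,600 / 8.3469) ≈ 3121.334.
Maximum inventory = Q*(1 − d/p) = 3121.334 × 0.6956 ≈ 2171.123.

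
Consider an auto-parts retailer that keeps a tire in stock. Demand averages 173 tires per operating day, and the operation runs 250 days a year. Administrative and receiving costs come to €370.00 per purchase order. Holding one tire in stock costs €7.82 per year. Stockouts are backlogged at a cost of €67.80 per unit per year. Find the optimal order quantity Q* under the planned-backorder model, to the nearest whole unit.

Q* ≈ 2,137 tires

Annual demand D = 173 × 250 = 43,250.
With planned backorders, Q* = √(2DS/H) · √((H+B)/B).
√(2DS/H) = √(2 × 43,250 × 370 / 7.82) = 2023.045.
√((H+B)/B) = √((7.82+67.8)/67.8) = 1.0561.
Q* ≈ 2136.530.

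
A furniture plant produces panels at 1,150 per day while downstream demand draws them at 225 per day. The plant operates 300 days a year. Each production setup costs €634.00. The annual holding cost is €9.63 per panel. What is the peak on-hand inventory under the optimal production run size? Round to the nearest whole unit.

Annual demand D = 225 × 300 = 67,500.
Production build-up factor (1 − d/p) = 1 − 225/1,150 = 0.8043.
Q* = √(2DS / (H(1 − d/p))) = √(2 × 67,500 × 634 / (9.63 × 0.8043)).
= √(85,590,000 / 7.7459) ≈ 3324.118.
Maximum inventory = Q*(1 − d/p) = 3324.118 × 0.8043 ≈ 2673.747.

I_max ≈ 2,674 panels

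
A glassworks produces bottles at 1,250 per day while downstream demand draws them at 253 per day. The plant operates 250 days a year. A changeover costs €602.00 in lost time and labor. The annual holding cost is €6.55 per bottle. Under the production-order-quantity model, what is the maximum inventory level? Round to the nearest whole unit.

Annual demand D = 253 × 250 = 63,250.
Production build-up factor (1 − d/p) = 1 − 253/1,250 = 0.7976.
Q* = √(2DS / (H(1 − d/p))) = √(2 × 63,250 × 602 / (6.55 × 0.7976)).
= √(76,153,000 / 5.2243) ≈ 3817.950.
Maximum inventory = Q*(1 − d/p) = 3817.950 × 0.7976 ≈ 3045.197.

I_max ≈ 3,045 bottles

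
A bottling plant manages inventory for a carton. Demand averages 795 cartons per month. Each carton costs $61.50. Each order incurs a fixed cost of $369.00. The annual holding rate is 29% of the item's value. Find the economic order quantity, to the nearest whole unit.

Annual demand D = 795 × 12 = 9,540.
Holding cost H = 0.29 × $61.50 = $17.8350 per unit per year.
EOQ = √(2DS / H) = √(2 × 9,540 × 369 / 17.835).
= √(7,040,520 / 17.835) = √394,758.6207 ≈ 628.298.

Q* ≈ 628 cartons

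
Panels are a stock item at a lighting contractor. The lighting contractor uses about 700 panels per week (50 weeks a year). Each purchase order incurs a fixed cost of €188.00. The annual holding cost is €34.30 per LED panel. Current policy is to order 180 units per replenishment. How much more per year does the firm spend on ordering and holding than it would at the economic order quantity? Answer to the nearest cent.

Annual demand D = 700 × 50 = 35,000.
EOQ = √(2DS/H) = √(2 × 35,000 × 188 / 34.3) ≈ 619.41.
Cost at Q* = (D/Q*)S + (Q*/2)H = √(2DSH) ≈ €21,245.89.
Cost at Q = 180: (35,000/180)×188 + (180/2)×34.3 = €36,555.56 + €3,087.00 = €39,642.56.
Excess = €39,642.56 − €21,245.89 = €18,396.66.

Extra cost ≈ €18,396.66 per year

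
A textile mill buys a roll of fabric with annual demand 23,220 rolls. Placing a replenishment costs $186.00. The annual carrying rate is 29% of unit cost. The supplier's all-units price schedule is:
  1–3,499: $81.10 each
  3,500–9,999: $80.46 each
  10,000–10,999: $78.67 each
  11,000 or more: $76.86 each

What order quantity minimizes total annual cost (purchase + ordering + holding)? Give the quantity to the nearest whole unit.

Holding cost per unit per year at price C is H = 0.29·C.
Candidates are each tier's EOQ (if it falls in that tier) and each price-break quantity.
EOQ at $81.10 = 606.0 (feasible in tier 1): TC = 23,220×$81.10 + (23,220/606.0)×186 + (606.0/2)×0.29×$81.10 = $1,897,395.19.
EOQ at $80.46 = 608.4 < 3500, so use break Q=3500: TC = 23,220×$80.46 + (23,220/3500.0)×186 + (3500.0/2)×0.29×$80.46 = $1,910,348.63.
EOQ at $78.67 = 615.3 < 10000, so use break Q=10000: TC = 23,220×$78.67 + (23,220/10000.0)×186 + (10000.0/2)×0.29×$78.67 = $1,941,220.79.
EOQ at $76.86 = 622.5 < 11000, so use break Q=11000: TC = 23,220×$76.86 + (23,220/11000.0)×186 + (11000.0/2)×0.29×$76.86 = $1,907,673.53.
Lowest total cost is $1,897,395.19 at Q = 606.0.

Q* ≈ 606 rolls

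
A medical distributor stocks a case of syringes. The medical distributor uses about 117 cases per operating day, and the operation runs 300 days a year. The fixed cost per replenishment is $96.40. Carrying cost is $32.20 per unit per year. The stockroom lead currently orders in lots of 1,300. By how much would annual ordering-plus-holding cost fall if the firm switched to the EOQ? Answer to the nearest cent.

Annual demand D = 117 × 300 = 35,100.
EOQ = √(2DS/H) = √(2 × 35,100 × 96.4 / 32.2) ≈ 458.44.
Cost at Q* = (D/Q*)S + (Q*/2)H = √(2DSH) ≈ $14,761.65.
Cost at Q = 1,300: (35,100/1,300)×96.4 + (1,300/2)×32.2 = $2,602.80 + $20,930.00 = $23,532.80.
Excess = $23,532.80 − $14,761.65 = $8,771.15.

Extra cost ≈ $8,771.15 per year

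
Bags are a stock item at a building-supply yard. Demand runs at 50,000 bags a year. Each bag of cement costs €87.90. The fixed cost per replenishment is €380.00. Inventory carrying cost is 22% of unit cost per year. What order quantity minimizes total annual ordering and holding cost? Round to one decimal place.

Holding cost H = 0.22 × €87.90 = €19.3380 per unit per year.
EOQ = √(2DS / H) = √(2 × 50,000 × 380 / 19.338).
= √(38,000,000 / 19.338) = √1,965,042.9207 ≈ 1401.800.

Q* ≈ 1,401.8 bags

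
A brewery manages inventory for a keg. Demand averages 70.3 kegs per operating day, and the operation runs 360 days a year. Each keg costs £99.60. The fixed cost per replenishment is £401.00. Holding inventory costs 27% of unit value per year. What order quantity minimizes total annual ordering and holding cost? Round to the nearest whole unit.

Annual demand D = 70.3 × 360 = 25,308.
Holding cost H = 0.27 × £99.60 = £26.8920 per unit per year.
EOQ = √(2DS / H) = √(2 × 25,308 × 401 / 26.892).
= √(20,297,016 / 26.892) = √754,760.3748 ≈ 868.769.

Q* ≈ 869 kegs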